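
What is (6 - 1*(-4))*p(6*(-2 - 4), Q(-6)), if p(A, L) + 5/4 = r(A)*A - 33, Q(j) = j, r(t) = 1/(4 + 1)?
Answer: -829/2 ≈ -414.50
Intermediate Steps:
r(t) = ⅕ (r(t) = 1/5 = ⅕)
p(A, L) = -137/4 + A/5 (p(A, L) = -5/4 + (A/5 - 33) = -5/4 + (-33 + A/5) = -137/4 + A/5)
(6 - 1*(-4))*p(6*(-2 - 4), Q(-6)) = (6 - 1*(-4))*(-137/4 + (6*(-2 - 4))/5) = (6 + 4)*(-137/4 + (6*(-6))/5) = 10*(-137/4 + (⅕)*(-36)) = 10*(-137/4 - 36/5) = 10*(-829/20) = -829/2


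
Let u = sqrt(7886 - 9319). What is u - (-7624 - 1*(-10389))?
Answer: -2765 + I*sqrt(1433) ≈ -2765.0 + 37.855*I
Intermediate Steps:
u = I*sqrt(1433) (u = sqrt(-1433) = I*sqrt(1433) ≈ 37.855*I)
u - (-7624 - 1*(-10389)) = I*sqrt(1433) - (-7624 - 1*(-10389)) = I*sqrt(1433) - (-7624 + 10389) = I*sqrt(1433) - 1*2765 = I*sqrt(1433) - 2765 = -2765 + I*sqrt(1433)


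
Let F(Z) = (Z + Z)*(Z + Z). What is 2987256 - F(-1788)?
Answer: -9800520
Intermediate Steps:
F(Z) = 4*Z² (F(Z) = (2*Z)*(2*Z) = 4*Z²)
2987256 - F(-1788) = 2987256 - 4*(-1788)² = 2987256 - 4*3196944 = 2987256 - 1*12787776 = 2987256 - 12787776 = -9800520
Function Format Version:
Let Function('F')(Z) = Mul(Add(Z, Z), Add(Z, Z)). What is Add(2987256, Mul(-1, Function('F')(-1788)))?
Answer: -9800520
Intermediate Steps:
Function('F')(Z) = Mul(4, Pow(Z, 2)) (Function('F')(Z) = Mul(Mul(2, Z), Mul(2, Z)) = Mul(4, Pow(Z, 2)))
Add(2987256, Mul(-1, Function('F')(-1788))) = Add(2987256, Mul(-1, Mul(4, Pow(-1788, 2)))) = Add(2987256, Mul(-1, Mul(4, 3196944))) = Add(2987256, Mul(-1, 12787776)) = Add(2987256, -12787776) = -9800520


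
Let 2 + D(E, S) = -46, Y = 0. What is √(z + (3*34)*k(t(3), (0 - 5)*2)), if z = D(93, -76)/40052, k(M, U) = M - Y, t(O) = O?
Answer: √30679491558/10013 ≈ 17.493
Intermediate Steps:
D(E, S) = -48 (D(E, S) = -2 - 46 = -48)
k(M, U) = M (k(M, U) = M - 1*0 = M + 0 = M)
z = -12/10013 (z = -48/40052 = -48*1/40052 = -12/10013 ≈ -0.0011984)
√(z + (3*34)*k(t(3), (0 - 5)*2)) = √(-12/10013 + (3*34)*3) = √(-12/10013 + 102*3) = √(-12/10013 + 306) = √(3063966/10013) = √30679491558/10013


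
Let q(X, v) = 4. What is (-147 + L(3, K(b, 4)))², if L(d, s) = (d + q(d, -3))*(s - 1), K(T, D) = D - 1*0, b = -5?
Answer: 15876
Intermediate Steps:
K(T, D) = D (K(T, D) = D + 0 = D)
L(d, s) = (-1 + s)*(4 + d) (L(d, s) = (d + 4)*(s - 1) = (4 + d)*(-1 + s) = (-1 + s)*(4 + d))
(-147 + L(3, K(b, 4)))² = (-147 + (-4 - 1*3 + 4*4 + 3*4))² = (-147 + (-4 - 3 + 16 + 12))² = (-147 + 21)² = (-126)² = 15876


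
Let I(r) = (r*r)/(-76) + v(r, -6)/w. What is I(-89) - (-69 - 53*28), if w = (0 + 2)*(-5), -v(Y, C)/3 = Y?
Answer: 540389/380 ≈ 1422.1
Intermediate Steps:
v(Y, C) = -3*Y
w = -10 (w = 2*(-5) = -10)
I(r) = -r**2/76 + 3*r/10 (I(r) = (r*r)/(-76) - 3*r/(-10) = r**2*(-1/76) - 3*r*(-1/10) = -r**2/76 + 3*r/10)
I(-89) - (-69 - 53*28) = (1/380)*(-89)*(114 - 5*(-89)) - (-69 - 53*28) = (1/380)*(-89)*(114 + 445) - (-69 - 1484) = (1/380)*(-89)*559 - 1*(-1553) = -49751/380 + 1553 = 540389/380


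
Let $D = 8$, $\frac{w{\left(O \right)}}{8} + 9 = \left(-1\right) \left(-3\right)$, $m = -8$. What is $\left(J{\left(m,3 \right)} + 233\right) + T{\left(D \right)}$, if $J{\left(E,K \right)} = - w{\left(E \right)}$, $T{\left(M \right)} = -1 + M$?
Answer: $288$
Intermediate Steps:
$w{\left(O \right)} = -48$ ($w{\left(O \right)} = -72 + 8 \left(\left(-1\right) \left(-3\right)\right) = -72 + 8 \cdot 3 = -72 + 24 = -48$)
$J{\left(E,K \right)} = 48$ ($J{\left(E,K \right)} = \left(-1\right) \left(-48\right) = 48$)
$\left(J{\left(m,3 \right)} + 233\right) + T{\left(D \right)} = \left(48 + 233\right) + \left(-1 + 8\right) = 281 + 7 = 288$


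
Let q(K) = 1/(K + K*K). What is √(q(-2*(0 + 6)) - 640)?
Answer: I*√2787807/66 ≈ 25.298*I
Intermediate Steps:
q(K) = 1/(K + K²)
√(q(-2*(0 + 6)) - 640) = √(1/(((-2*(0 + 6)))*(1 - 2*(0 + 6))) - 640) = √(1/(((-2*6))*(1 - 2*6)) - 640) = √(1/((-12)*(1 - 12)) - 640) = √(-1/12/(-11) - 640) = √(-1/12*(-1/11) - 640) = √(1/132 - 640) = √(-84479/132) = I*√2787807/66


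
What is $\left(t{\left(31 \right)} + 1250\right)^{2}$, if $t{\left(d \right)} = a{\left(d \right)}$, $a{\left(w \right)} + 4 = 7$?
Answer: $1570009$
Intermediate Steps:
$a{\left(w \right)} = 3$ ($a{\left(w \right)} = -4 + 7 = 3$)
$t{\left(d \right)} = 3$
$\left(t{\left(31 \right)} + 1250\right)^{2} = \left(3 + 1250\right)^{2} = 1253^{2} = 1570009$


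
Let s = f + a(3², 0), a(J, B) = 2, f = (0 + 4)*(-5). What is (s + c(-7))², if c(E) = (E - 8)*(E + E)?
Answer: 36864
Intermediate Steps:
f = -20 (f = 4*(-5) = -20)
c(E) = 2*E*(-8 + E) (c(E) = (-8 + E)*(2*E) = 2*E*(-8 + E))
s = -18 (s = -20 + 2 = -18)
(s + c(-7))² = (-18 + 2*(-7)*(-8 - 7))² = (-18 + 2*(-7)*(-15))² = (-18 + 210)² = 192² = 36864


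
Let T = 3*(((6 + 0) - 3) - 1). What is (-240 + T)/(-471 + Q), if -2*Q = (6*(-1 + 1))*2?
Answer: 78/157 ≈ 0.49682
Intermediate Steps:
T = 6 (T = 3*((6 - 3) - 1) = 3*(3 - 1) = 3*2 = 6)
Q = 0 (Q = -6*(-1 + 1)*2/2 = -6*0*2/2 = -0*2 = -1/2*0 = 0)
(-240 + T)/(-471 + Q) = (-240 + 6)/(-471 + 0) = -234/(-471) = -234*(-1/471) = 78/157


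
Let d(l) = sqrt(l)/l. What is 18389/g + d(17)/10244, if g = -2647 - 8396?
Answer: -18389/11043 + sqrt(17)/174148 ≈ -1.6652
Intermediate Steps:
g = -11043
d(l) = 1/sqrt(l)
18389/g + d(17)/10244 = 18389/(-11043) + 1/(sqrt(17)*10244) = 18389*(-1/11043) + (sqrt(17)/17)*(1/10244) = -18389/11043 + sqrt(17)/174148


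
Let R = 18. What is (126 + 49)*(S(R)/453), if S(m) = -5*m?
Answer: -5250/151 ≈ -34.768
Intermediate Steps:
(126 + 49)*(S(R)/453) = (126 + 49)*(-5*18/453) = 175*(-90*1/453) = 175*(-30/151) = -5250/151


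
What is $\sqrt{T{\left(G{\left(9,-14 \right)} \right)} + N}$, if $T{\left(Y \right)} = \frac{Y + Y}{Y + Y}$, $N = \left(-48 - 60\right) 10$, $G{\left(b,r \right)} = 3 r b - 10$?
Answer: $i \sqrt{1079} \approx 32.848 i$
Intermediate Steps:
$G{\left(b,r \right)} = -10 + 3 b r$ ($G{\left(b,r \right)} = 3 b r - 10 = -10 + 3 b r$)
$N = -1080$ ($N = \left(-108\right) 10 = -1080$)
$T{\left(Y \right)} = 1$ ($T{\left(Y \right)} = \frac{2 Y}{2 Y} = 2 Y \frac{1}{2 Y} = 1$)
$\sqrt{T{\left(G{\left(9,-14 \right)} \right)} + N} = \sqrt{1 - 1080} = \sqrt{-1079} = i \sqrt{1079}$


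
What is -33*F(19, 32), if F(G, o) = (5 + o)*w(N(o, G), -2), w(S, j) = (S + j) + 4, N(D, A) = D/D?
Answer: -3663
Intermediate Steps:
N(D, A) = 1
w(S, j) = 4 + S + j
F(G, o) = 15 + 3*o (F(G, o) = (5 + o)*(4 + 1 - 2) = (5 + o)*3 = 15 + 3*o)
-33*F(19, 32) = -33*(15 + 3*32) = -33*(15 + 96) = -33*111 = -3663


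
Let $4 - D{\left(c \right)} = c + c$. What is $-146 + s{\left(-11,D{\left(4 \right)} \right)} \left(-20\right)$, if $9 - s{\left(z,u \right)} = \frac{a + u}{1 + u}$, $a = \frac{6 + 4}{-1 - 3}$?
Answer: $- \frac{848}{3} \approx -282.67$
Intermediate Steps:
$D{\left(c \right)} = 4 - 2 c$ ($D{\left(c \right)} = 4 - \left(c + c\right) = 4 - 2 c$)
$a = - \frac{5}{2}$ ($a = \frac{10}{-4} = 10 \left(- \frac{1}{4}\right) = - \frac{5}{2} \approx -2.5$)
$s{\left(z,u \right)} = 9 - \frac{- \frac{5}{2} + u}{1 + u}$
$-146 + s{\left(-11,D{\left(4 \right)} \right)} \left(-20\right) = -146 + \frac{23 + 16 \left(4 - 8\right)}{2 \left(1 + \left(4 - 8\right)\right)} \left(-20\right) = -146 + \frac{23 + 16 \left(-4\right)}{2 \left(1 - 4\right)} \left(-20\right) = -146 + \frac{23 - 64}{2 \left(-3\right)} \left(-20\right) = -146 + \frac{1}{2} \left(- \frac{1}{3}\right) \left(-41\right) \left(-20\right) = -146 + \frac{41}{6} \left(-20\right) = -146 - \frac{410}{3} = - \frac{848}{3}$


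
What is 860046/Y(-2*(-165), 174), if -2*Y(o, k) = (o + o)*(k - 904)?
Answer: 13031/3650 ≈ 3.5701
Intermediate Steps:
Y(o, k) = -o*(-904 + k) (Y(o, k) = -(o + o)*(k - 904)/2 = -2*o*(-904 + k)/2 = -o*(-904 + k))
860046/Y(-2*(-165), 174) = 860046/(((-2*(-165))*(904 - 1*174))) = 860046/((330*(904 - 174))) = 860046/((330*730)) = 860046/240900 = 860046*(1/240900) = 13031/3650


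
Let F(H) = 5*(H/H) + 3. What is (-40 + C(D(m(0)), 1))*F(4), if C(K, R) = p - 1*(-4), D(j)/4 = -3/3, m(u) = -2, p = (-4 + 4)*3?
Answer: -288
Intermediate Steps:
p = 0 (p = 0*3 = 0)
D(j) = -4 (D(j) = 4*(-3/3) = 4*(-3*⅓) = 4*(-1) = -4)
C(K, R) = 4 (C(K, R) = 0 - 1*(-4) = 0 + 4 = 4)
F(H) = 8 (F(H) = 5*1 + 3 = 5 + 3 = 8)
(-40 + C(D(m(0)), 1))*F(4) = (-40 + 4)*8 = -36*8 = -288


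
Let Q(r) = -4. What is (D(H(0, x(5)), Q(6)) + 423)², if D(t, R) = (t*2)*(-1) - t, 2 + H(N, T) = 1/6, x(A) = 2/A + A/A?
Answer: 734449/4 ≈ 1.8361e+5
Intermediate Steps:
x(A) = 1 + 2/A (x(A) = 2/A + 1 = 1 + 2/A)
H(N, T) = -11/6 (H(N, T) = -2 + 1/6 = -2 + ⅙ = -11/6)
D(t, R) = -3*t (D(t, R) = (2*t)*(-1) - t = -2*t - t = -3*t)
(D(H(0, x(5)), Q(6)) + 423)² = (-3*(-11/6) + 423)² = (11/2 + 423)² = (857/2)² = 734449/4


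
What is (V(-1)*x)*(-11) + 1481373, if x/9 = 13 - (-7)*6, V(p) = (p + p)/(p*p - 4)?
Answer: 1477743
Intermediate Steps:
V(p) = 2*p/(-4 + p**2) (V(p) = (2*p)/(p**2 - 4) = (2*p)/(-4 + p**2) = 2*p/(-4 + p**2))
x = 495 (x = 9*(13 - (-7)*6) = 9*(13 - 1*(-42)) = 9*(13 + 42) = 9*55 = 495)
(V(-1)*x)*(-11) + 1481373 = ((2*(-1)/(-4 + (-1)**2))*495)*(-11) + 1481373 = ((2*(-1)/(-4 + 1))*495)*(-11) + 1481373 = ((2*(-1)/(-3))*495)*(-11) + 1481373 = ((2*(-1)*(-1/3))*495)*(-11) + 1481373 = ((2/3)*495)*(-11) + 1481373 = 330*(-11) + 1481373 = -3630 + 1481373 = 1477743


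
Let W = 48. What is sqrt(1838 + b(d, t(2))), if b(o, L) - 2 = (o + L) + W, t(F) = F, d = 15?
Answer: sqrt(1905) ≈ 43.646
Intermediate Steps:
b(o, L) = 50 + L + o (b(o, L) = 2 + ((o + L) + 48) = 2 + ((L + o) + 48) = 2 + (48 + L + o) = 50 + L + o)
sqrt(1838 + b(d, t(2))) = sqrt(1838 + (50 + 2 + 15)) = sqrt(1838 + 67) = sqrt(1905)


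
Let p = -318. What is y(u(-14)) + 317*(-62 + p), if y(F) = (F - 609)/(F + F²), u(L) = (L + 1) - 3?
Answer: -5782205/48 ≈ -1.2046e+5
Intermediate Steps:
u(L) = -2 + L (u(L) = (1 + L) - 3 = -2 + L)
y(F) = (-609 + F)/(F + F²)
y(u(-14)) + 317*(-62 + p) = (-609 + (-2 - 14))/((-2 - 14)*(1 + (-2 - 14))) + 317*(-62 - 318) = (-609 - 16)/((-16)*(1 - 16)) + 317*(-380) = -1/16*(-625)/(-15) - 120460 = -1/16*(-1/15)*(-625) - 120460 = -125/48 - 120460 = -5782205/48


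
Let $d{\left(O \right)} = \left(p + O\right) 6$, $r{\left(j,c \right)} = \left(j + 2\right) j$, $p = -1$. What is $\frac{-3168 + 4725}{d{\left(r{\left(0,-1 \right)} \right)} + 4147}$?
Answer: $\frac{1557}{4141} \approx 0.376$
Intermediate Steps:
$r{\left(j,c \right)} = j \left(2 + j\right)$ ($r{\left(j,c \right)} = \left(2 + j\right) j = j \left(2 + j\right)$)
$d{\left(O \right)} = -6 + 6 O$ ($d{\left(O \right)} = \left(-1 + O\right) 6 = -6 + 6 O$)
$\frac{-3168 + 4725}{d{\left(r{\left(0,-1 \right)} \right)} + 4147} = \frac{-3168 + 4725}{\left(-6 + 6 \cdot 0 \left(2 + 0\right)\right) + 4147} = \frac{1557}{\left(-6 + 6 \cdot 0 \cdot 2\right) + 4147} = \frac{1557}{\left(-6 + 6 \cdot 0\right) + 4147} = \frac{1557}{\left(-6 + 0\right) + 4147} = \frac{1557}{-6 + 4147} = \frac{1557}{4141}$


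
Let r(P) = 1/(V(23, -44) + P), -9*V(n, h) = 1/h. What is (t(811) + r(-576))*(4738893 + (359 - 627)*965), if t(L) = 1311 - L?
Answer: 72994594397056/32585 ≈ 2.2401e+9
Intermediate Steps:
V(n, h) = -1/(9*h)
r(P) = 1/(1/396 + P) (r(P) = 1/(-⅑/(-44) + P) = 1/(-⅑*(-1/44) + P) = 1/(1/396 + P))
(t(811) + r(-576))*(4738893 + (359 - 627)*965) = ((1311 - 1*811) + 396/(1 + 396*(-576)))*(4738893 + (359 - 627)*965) = ((1311 - 811) + 396/(1 - 228096))*(4738893 - 268*965) = (500 + 396/(-228095))*(4738893 - 258620) = (500 + 396*(-1/228095))*4480273 = (500 - 396/228095)*4480273 = (114047104/228095)*4480273 = 72994594397056/32585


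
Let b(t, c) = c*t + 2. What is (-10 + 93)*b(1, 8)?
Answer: 830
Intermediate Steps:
b(t, c) = 2 + c*t
(-10 + 93)*b(1, 8) = (-10 + 93)*(2 + 8*1) = 83*(2 + 8) = 83*10 = 830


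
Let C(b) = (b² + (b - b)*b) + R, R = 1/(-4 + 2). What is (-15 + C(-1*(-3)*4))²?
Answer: 66049/4 ≈ 16512.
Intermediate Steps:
R = -½ (R = 1/(-2) = -½ ≈ -0.50000)
C(b) = -½ + b² (C(b) = (b² + (b - b)*b) - ½ = (b² + 0*b) - ½ = (b² + 0) - ½ = b² - ½ = -½ + b²)
(-15 + C(-1*(-3)*4))² = (-15 + (-½ + (-1*(-3)*4)²))² = (-15 + (-½ + (3*4)²))² = (-15 + (-½ + 12²))² = (-15 + (-½ + 144))² = (-15 + 287/2)² = (257/2)² = 66049/4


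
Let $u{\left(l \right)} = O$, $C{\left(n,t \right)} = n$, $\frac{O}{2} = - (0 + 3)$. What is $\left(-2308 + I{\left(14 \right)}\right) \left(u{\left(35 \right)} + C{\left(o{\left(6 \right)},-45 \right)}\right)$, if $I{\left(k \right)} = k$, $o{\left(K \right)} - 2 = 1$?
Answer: $6882$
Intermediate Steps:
$o{\left(K \right)} = 3$ ($o{\left(K \right)} = 2 + 1 = 3$)
$O = -6$ ($O = 2 \left(- (0 + 3)\right) = 2 \left(\left(-1\right) 3\right) = 2 \left(-3\right) = -6$)
$u{\left(l \right)} = -6$
$\left(-2308 + I{\left(14 \right)}\right) \left(u{\left(35 \right)} + C{\left(o{\left(6 \right)},-45 \right)}\right) = \left(-2308 + 14\right) \left(-6 + 3\right) = \left(-2294\right) \left(-3\right) = 6882$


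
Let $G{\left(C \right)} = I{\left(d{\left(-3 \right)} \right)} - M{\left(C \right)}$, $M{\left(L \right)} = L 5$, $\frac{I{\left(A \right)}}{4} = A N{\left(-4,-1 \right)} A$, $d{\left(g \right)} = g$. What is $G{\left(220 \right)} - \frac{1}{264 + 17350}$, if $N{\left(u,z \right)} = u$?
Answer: $- \frac{21911817}{17614} \approx -1244.0$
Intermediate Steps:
$I{\left(A \right)} = - 16 A^{2}$ ($I{\left(A \right)} = 4 A \left(- 4 A\right) = 4 \left(- 4 A^{2}\right) = - 16 A^{2}$)
$M{\left(L \right)} = 5 L$
$G{\left(C \right)} = -144 - 5 C$ ($G{\left(C \right)} = - 16 \left(-3\right)^{2} - 5 C = \left(-16\right) 9 - 5 C = -144 - 5 C$)
$G{\left(220 \right)} - \frac{1}{264 + 17350} = \left(-144 - 1100\right) - \frac{1}{264 + 17350} = \left(-144 - 1100\right) - \frac{1}{17614} = -1244 - \frac{1}{17614} = - \frac{21911817}{17614}$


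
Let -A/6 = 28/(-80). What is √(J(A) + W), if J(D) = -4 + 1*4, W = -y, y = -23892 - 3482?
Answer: √27374 ≈ 165.45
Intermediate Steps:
A = 21/10 (A = -168/(-80) = -168*(-1)/80 = -6*(-7/20) = 21/10 ≈ 2.1000)
y = -27374
W = 27374 (W = -1*(-27374) = 27374)
J(D) = 0 (J(D) = -4 + 4 = 0)
√(J(A) + W) = √(0 + 27374) = √27374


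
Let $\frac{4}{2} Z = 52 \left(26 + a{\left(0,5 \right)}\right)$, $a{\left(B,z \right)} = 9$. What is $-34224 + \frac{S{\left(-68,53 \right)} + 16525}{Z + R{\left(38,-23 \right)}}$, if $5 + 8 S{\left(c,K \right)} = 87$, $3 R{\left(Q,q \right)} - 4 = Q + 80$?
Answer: $- \frac{390228969}{11408} \approx -34207.0$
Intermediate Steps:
$R{\left(Q,q \right)} = 28 + \frac{Q}{3}$ ($R{\left(Q,q \right)} = \frac{4}{3} + \frac{Q + 80}{3} = \frac{4}{3} + \frac{80 + Q}{3} = \frac{4}{3} + \left(\frac{80}{3} + \frac{Q}{3}\right) = 28 + \frac{Q}{3}$)
$S{\left(c,K \right)} = \frac{41}{4}$ ($S{\left(c,K \right)} = - \frac{5}{8} + \frac{1}{8} \cdot 87 = - \frac{5}{8} + \frac{87}{8} = \frac{41}{4}$)
$Z = 910$ ($Z = \frac{52 \left(26 + 9\right)}{2} = \frac{52 \cdot 35}{2} = \frac{1}{2} \cdot 1820 = 910$)
$-34224 + \frac{S{\left(-68,53 \right)} + 16525}{Z + R{\left(38,-23 \right)}} = -34224 + \frac{\frac{41}{4} + 16525}{910 + \left(28 + \frac{1}{3} \cdot 38\right)} = -34224 + \frac{66141}{4 \left(910 + \left(28 + \frac{38}{3}\right)\right)} = -34224 + \frac{66141}{4 \left(910 + \frac{122}{3}\right)} = -34224 + \frac{66141}{4 \cdot \frac{2852}{3}} = -34224 + \frac{66141}{4} \cdot \frac{3}{2852} = -34224 + \frac{198423}{11408} = - \frac{390228969}{11408}$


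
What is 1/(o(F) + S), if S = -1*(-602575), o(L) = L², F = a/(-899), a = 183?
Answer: 808201/487001751064 ≈ 1.6595e-6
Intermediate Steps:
F = -183/899 (F = 183/(-899) = 183*(-1/899) = -183/899 ≈ -0.20356)
S = 602575
1/(o(F) + S) = 1/((-183/899)² + 602575) = 1/(33489/808201 + 602575) = 1/(487001751064/808201) = 808201/487001751064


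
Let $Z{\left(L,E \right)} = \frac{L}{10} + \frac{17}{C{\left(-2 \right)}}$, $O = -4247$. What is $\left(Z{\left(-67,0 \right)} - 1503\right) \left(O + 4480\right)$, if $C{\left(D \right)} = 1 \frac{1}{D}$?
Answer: $- \frac{3596821}{10} \approx -3.5968 \cdot 10^{5}$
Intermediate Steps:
$C{\left(D \right)} = \frac{1}{D}$
$Z{\left(L,E \right)} = -34 + \frac{L}{10}$ ($Z{\left(L,E \right)} = \frac{L}{10} + \frac{17}{\frac{1}{-2}} = L \frac{1}{10} + \frac{17}{- \frac{1}{2}} = \frac{L}{10} + 17 \left(-2\right) = \frac{L}{10} - 34 = -34 + \frac{L}{10}$)
$\left(Z{\left(-67,0 \right)} - 1503\right) \left(O + 4480\right) = \left(\left(-34 + \frac{1}{10} \left(-67\right)\right) - 1503\right) \left(-4247 + 4480\right) = \left(\left(-34 - \frac{67}{10}\right) - 1503\right) 233 = \left(- \frac{407}{10} - 1503\right) 233 = \left(- \frac{15437}{10}\right) 233 = - \frac{3596821}{10}$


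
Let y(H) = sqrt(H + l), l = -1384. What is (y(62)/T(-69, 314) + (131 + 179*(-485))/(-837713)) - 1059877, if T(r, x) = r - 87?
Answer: -887872654617/837713 - I*sqrt(1322)/156 ≈ -1.0599e+6 - 0.23307*I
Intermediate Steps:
y(H) = sqrt(-1384 + H) (y(H) = sqrt(H - 1384) = sqrt(-1384 + H))
T(r, x) = -87 + r
(y(62)/T(-69, 314) + (131 + 179*(-485))/(-837713)) - 1059877 = (sqrt(-1384 + 62)/(-87 - 69) + (131 + 179*(-485))/(-837713)) - 1059877 = (sqrt(-1322)/(-156) + (131 - 86815)*(-1/837713)) - 1059877 = ((I*sqrt(1322))*(-1/156) - 86684*(-1/837713)) - 1059877 = (-I*sqrt(1322)/156 + 86684/837713) - 1059877 = (86684/837713 - I*sqrt(1322)/156) - 1059877 = -887872654617/837713 - I*sqrt(1322)/156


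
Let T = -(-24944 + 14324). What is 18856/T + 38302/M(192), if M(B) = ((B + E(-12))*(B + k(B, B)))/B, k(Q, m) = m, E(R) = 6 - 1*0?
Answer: 174341/1770 ≈ 98.498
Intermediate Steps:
E(R) = 6 (E(R) = 6 + 0 = 6)
M(B) = 12 + 2*B (M(B) = ((B + 6)*(B + B))/B = ((6 + B)*(2*B))/B = (2*B*(6 + B))/B = 12 + 2*B)
T = 10620 (T = -1*(-10620) = 10620)
18856/T + 38302/M(192) = 18856/10620 + 38302/(12 + 2*192) = 18856*(1/10620) + 38302/(12 + 384) = 4714/2655 + 38302/396 = 4714/2655 + 38302*(1/396) = 4714/2655 + 1741/18 = 174341/1770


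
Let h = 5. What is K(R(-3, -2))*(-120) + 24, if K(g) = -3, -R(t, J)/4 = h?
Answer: 384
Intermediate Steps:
R(t, J) = -20 (R(t, J) = -4*5 = -20)
K(R(-3, -2))*(-120) + 24 = -3*(-120) + 24 = 360 + 24 = 384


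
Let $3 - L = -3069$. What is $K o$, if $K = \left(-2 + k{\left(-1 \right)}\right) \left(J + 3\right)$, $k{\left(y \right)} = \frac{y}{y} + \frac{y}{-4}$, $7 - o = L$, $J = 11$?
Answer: $\frac{64365}{2} \approx 32183.0$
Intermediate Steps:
$L = 3072$ ($L = 3 - -3069 = 3 + 3069 = 3072$)
$o = -3065$ ($o = 7 - 3072 = -3065$)
$k{\left(y \right)} = 1 - \frac{y}{4}$ ($k{\left(y \right)} = 1 + y \left(- \frac{1}{4}\right) = 1 - \frac{y}{4}$)
$K = - \frac{21}{2}$ ($K = \left(-2 + \left(1 - - \frac{1}{4}\right)\right) \left(11 + 3\right) = \left(-2 + \left(1 + \frac{1}{4}\right)\right) 14 = \left(-2 + \frac{5}{4}\right) 14 = \left(- \frac{3}{4}\right) 14 = - \frac{21}{2} \approx -10.5$)
$K o = \left(- \frac{21}{2}\right) \left(-3065\right) = \frac{64365}{2}$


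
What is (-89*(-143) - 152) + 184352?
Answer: 196927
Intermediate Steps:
(-89*(-143) - 152) + 184352 = (12727 - 152) + 184352 = 12575 + 184352 = 196927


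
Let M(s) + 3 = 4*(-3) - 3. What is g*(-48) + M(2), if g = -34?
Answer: 1614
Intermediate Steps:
M(s) = -18 (M(s) = -3 + (4*(-3) - 3) = -3 + (-12 - 3) = -3 - 15 = -18)
g*(-48) + M(2) = -34*(-48) - 18 = 1632 - 18 = 1614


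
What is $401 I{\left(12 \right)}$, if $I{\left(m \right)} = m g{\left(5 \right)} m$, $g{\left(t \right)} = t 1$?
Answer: $288720$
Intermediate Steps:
$g{\left(t \right)} = t$
$I{\left(m \right)} = 5 m^{2}$ ($I{\left(m \right)} = m 5 m = 5 m m = 5 m^{2}$)
$401 I{\left(12 \right)} = 401 \cdot 5 \cdot 12^{2} = 401 \cdot 5 \cdot 144 = 401 \cdot 720 = 288720$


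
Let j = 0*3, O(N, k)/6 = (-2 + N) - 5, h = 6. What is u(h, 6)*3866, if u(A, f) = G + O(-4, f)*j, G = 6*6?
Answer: 139176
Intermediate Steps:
O(N, k) = -42 + 6*N (O(N, k) = 6*((-2 + N) - 5) = 6*(-7 + N) = -42 + 6*N)
j = 0
G = 36
u(A, f) = 36 (u(A, f) = 36 + (-42 + 6*(-4))*0 = 36 + (-42 - 24)*0 = 36 - 66*0 = 36 + 0 = 36)
u(h, 6)*3866 = 36*3866 = 139176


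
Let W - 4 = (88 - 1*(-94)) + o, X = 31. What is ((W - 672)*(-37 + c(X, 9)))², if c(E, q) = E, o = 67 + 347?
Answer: 186624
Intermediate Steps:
o = 414
W = 600 (W = 4 + ((88 - 1*(-94)) + 414) = 4 + ((88 + 94) + 414) = 4 + (182 + 414) = 4 + 596 = 600)
((W - 672)*(-37 + c(X, 9)))² = ((600 - 672)*(-37 + 31))² = (-72*(-6))² = 432² = 186624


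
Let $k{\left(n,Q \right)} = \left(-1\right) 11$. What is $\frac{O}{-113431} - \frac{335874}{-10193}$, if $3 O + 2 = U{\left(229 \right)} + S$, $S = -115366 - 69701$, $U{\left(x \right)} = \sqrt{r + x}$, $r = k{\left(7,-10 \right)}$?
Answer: $\frac{116181979399}{3468606549} - \frac{\sqrt{218}}{340293} \approx 33.495$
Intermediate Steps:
$k{\left(n,Q \right)} = -11$
$r = -11$
$U{\left(x \right)} = \sqrt{-11 + x}$
$S = -185067$
$O = - \frac{185069}{3} + \frac{\sqrt{218}}{3}$ ($O = - \frac{2}{3} + \frac{\sqrt{-11 + 229} - 185067}{3} = - \frac{2}{3} + \frac{\sqrt{218} - 185067}{3} = - \frac{2}{3} + \frac{-185067 + \sqrt{218}}{3} = - \frac{2}{3} - \left(61689 - \frac{\sqrt{218}}{3}\right) = - \frac{185069}{3} + \frac{\sqrt{218}}{3} \approx -61685.0$)
$\frac{O}{-113431} - \frac{335874}{-10193} = \frac{- \frac{185069}{3} + \frac{\sqrt{218}}{3}}{-113431} - \frac{335874}{-10193} = \left(- \frac{185069}{3} + \frac{\sqrt{218}}{3}\right) \left(- \frac{1}{113431}\right) - - \frac{335874}{10193} = \left(\frac{185069}{340293} - \frac{\sqrt{218}}{340293}\right) + \frac{335874}{10193} = \frac{116181979399}{3468606549} - \frac{\sqrt{218}}{340293}$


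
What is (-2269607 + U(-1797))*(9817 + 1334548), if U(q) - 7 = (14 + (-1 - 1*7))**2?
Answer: -3051122406860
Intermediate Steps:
U(q) = 43 (U(q) = 7 + (14 + (-1 - 1*7))**2 = 7 + (14 + (-1 - 7))**2 = 7 + (14 - 8)**2 = 7 + 6**2 = 7 + 36 = 43)
(-2269607 + U(-1797))*(9817 + 1334548) = (-2269607 + 43)*(9817 + 1334548) = -2269564*1344365 = -3051122406860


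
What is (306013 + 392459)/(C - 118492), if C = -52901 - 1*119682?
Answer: -232824/97025 ≈ -2.3996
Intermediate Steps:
C = -172583 (C = -52901 - 119682 = -172583)
(306013 + 392459)/(C - 118492) = (306013 + 392459)/(-172583 - 118492) = 698472/(-291075) = 698472*(-1/291075) = -232824/97025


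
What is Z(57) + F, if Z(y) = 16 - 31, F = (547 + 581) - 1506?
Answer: -393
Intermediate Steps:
F = -378 (F = 1128 - 1506 = -378)
Z(y) = -15
Z(57) + F = -15 - 378 = -393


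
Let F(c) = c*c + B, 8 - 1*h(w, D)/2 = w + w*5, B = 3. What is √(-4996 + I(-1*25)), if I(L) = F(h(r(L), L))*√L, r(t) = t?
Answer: √(-4996 + 499295*I) ≈ 497.15 + 502.15*I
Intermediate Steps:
h(w, D) = 16 - 12*w (h(w, D) = 16 - 2*(w + w*5) = 16 - 2*(w + 5*w) = 16 - 12*w)
F(c) = 3 + c² (F(c) = c*c + 3 = c² + 3 = 3 + c²)
I(L) = √L*(3 + (16 - 12*L)²) (I(L) = (3 + (16 - 12*L)²)*√L = √L*(3 + (16 - 12*L)²))
√(-4996 + I(-1*25)) = √(-4996 + √(-1*25)*(3 + 16*(-4 + 3*(-1*25))²)) = √(-4996 + √(-25)*(3 + 16*(-4 + 3*(-25))²)) = √(-4996 + (5*I)*(3 + 16*(-4 - 75)²)) = √(-4996 + (5*I)*(3 + 16*(-79)²)) = √(-4996 + (5*I)*(3 + 16*6241)) = √(-4996 + (5*I)*(3 + 99856)) = √(-4996 + (5*I)*99859) = √(-4996 + 499295*I)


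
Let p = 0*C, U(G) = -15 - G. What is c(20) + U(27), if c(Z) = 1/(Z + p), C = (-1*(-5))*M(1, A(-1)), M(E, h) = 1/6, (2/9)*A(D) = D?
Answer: -839/20 ≈ -41.950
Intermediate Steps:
A(D) = 9*D/2
M(E, h) = ⅙
C = ⅚ (C = -1*(-5)*(⅙) = 5*(⅙) = ⅚ ≈ 0.83333)
p = 0 (p = 0*(⅚) = 0)
c(Z) = 1/Z (c(Z) = 1/(Z + 0) = 1/Z)
c(20) + U(27) = 1/20 + (-15 - 1*27) = 1/20 + (-15 - 27) = 1/20 - 42 = -839/20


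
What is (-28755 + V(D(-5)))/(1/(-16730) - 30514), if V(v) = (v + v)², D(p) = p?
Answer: 479398150/510499221 ≈ 0.93908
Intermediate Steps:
V(v) = 4*v² (V(v) = (2*v)² = 4*v²)
(-28755 + V(D(-5)))/(1/(-16730) - 30514) = (-28755 + 4*(-5)²)/(1/(-16730) - 30514) = (-28755 + 4*25)/(-1/16730 - 30514) = (-28755 + 100)/(-510499221/16730) = -28655*(-16730/510499221) = 479398150/510499221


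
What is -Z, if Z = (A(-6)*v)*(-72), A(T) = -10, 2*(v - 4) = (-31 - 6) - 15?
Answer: 15840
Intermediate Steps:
v = -22 (v = 4 + ((-31 - 6) - 15)/2 = 4 + (-37 - 15)/2 = 4 + (½)*(-52) = 4 - 26 = -22)
Z = -15840 (Z = -10*(-22)*(-72) = 220*(-72) = -15840)
-Z = -1*(-15840) = 15840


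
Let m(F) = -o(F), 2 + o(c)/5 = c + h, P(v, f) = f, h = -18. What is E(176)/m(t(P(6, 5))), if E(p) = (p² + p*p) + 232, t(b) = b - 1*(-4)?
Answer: 62184/55 ≈ 1130.6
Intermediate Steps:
t(b) = 4 + b (t(b) = b + 4 = 4 + b)
o(c) = -100 + 5*c (o(c) = -10 + 5*(c - 18) = -10 + 5*(-18 + c) = -10 + (-90 + 5*c) = -100 + 5*c)
E(p) = 232 + 2*p² (E(p) = (p² + p²) + 232 = 2*p² + 232 = 232 + 2*p²)
m(F) = 100 - 5*F (m(F) = -(-100 + 5*F) = 100 - 5*F)
E(176)/m(t(P(6, 5))) = (232 + 2*176²)/(100 - 5*(4 + 5)) = (232 + 2*30976)/(100 - 5*9) = (232 + 61952)/(100 - 45) = 62184/55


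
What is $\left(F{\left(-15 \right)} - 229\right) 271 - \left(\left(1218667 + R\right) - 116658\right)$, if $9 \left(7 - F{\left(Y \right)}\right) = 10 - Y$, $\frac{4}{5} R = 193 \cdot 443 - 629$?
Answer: $- \frac{22842203}{18} \approx -1.269 \cdot 10^{6}$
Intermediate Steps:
$R = \frac{212175}{2}$ ($R = \frac{5 \left(193 \cdot 443 - 629\right)}{4} = \frac{5 \left(85499 - 629\right)}{4} = \frac{5}{4} \cdot 84870 = \frac{212175}{2} \approx 1.0609 \cdot 10^{5}$)
$F{\left(Y \right)} = \frac{53}{9} + \frac{Y}{9}$ ($F{\left(Y \right)} = 7 - \frac{10 - Y}{9} = 7 + \left(- \frac{10}{9} + \frac{Y}{9}\right) = \frac{53}{9} + \frac{Y}{9}$)
$\left(F{\left(-15 \right)} - 229\right) 271 - \left(\left(1218667 + R\right) - 116658\right) = \left(\left(\frac{53}{9} + \frac{1}{9} \left(-15\right)\right) - 229\right) 271 - \left(\left(1218667 + \frac{212175}{2}\right) - 116658\right) = \left(\left(\frac{53}{9} - \frac{5}{3}\right) - 229\right) 271 - \left(\frac{2649509}{2} - 116658\right) = \left(\frac{38}{9} - 229\right) 271 - \frac{2416193}{2} = \left(- \frac{2023}{9}\right) 271 - \frac{2416193}{2} = - \frac{548233}{9} - \frac{2416193}{2} = - \frac{22842203}{18}$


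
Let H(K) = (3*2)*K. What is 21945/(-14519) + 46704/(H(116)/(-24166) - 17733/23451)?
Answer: -9149948779411263/153783026593 ≈ -59499.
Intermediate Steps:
H(K) = 6*K
21945/(-14519) + 46704/(H(116)/(-24166) - 17733/23451) = 21945/(-14519) + 46704/((6*116)/(-24166) - 17733/23451) = 21945*(-1/14519) + 46704/(696*(-1/24166) - 17733*1/23451) = -21945/14519 + 46704/(-348/12083 - 5911/7817) = -21945/14519 + 46704/(-74142929/94452811) = -21945/14519 + 46704*(-94452811/74142929) = -21945/14519 - 630189154992/10591847 = -9149948779411263/153783026593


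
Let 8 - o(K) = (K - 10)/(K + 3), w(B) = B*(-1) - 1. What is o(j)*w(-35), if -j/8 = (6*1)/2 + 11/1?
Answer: 25500/109 ≈ 233.94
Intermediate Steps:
w(B) = -1 - B (w(B) = -B - 1 = -1 - B)
j = -112 (j = -8*((6*1)/2 + 11/1) = -8*(6*(½) + 11*1) = -8*(3 + 11) = -8*14 = -112)
o(K) = 8 - (-10 + K)/(3 + K) (o(K) = 8 - (K - 10)/(K + 3) = 8 - (-10 + K)/(3 + K))
o(j)*w(-35) = ((34 + 7*(-112))/(3 - 112))*(-1 - 1*(-35)) = ((34 - 784)/(-109))*(-1 + 35) = -1/109*(-750)*34 = (750/109)*34 = 25500/109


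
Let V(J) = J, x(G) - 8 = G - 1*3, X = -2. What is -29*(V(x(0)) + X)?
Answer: -87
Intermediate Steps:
x(G) = 5 + G (x(G) = 8 + (G - 1*3) = 8 + (G - 3) = 8 + (-3 + G) = 5 + G)
-29*(V(x(0)) + X) = -29*((5 + 0) - 2) = -29*(5 - 2) = -29*3 = -87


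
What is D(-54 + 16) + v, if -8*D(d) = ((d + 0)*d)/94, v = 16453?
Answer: 3092803/188 ≈ 16451.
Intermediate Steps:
D(d) = -d²/752 (D(d) = -(d + 0)*d/(8*94) = -d*d/(8*94) = -d²/(8*94) = -d²/752)
D(-54 + 16) + v = -(-54 + 16)²/752 + 16453 = -1/752*(-38)² + 16453 = -1/752*1444 + 16453 = -361/188 + 16453 = 3092803/188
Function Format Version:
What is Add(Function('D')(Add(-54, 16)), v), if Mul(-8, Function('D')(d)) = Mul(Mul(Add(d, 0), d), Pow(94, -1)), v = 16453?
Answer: Rational(3092803, 188) ≈ 16451.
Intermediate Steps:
Function('D')(d) = Mul(Rational(-1, 752), Pow(d, 2)) (Function('D')(d) = Mul(Rational(-1, 8), Mul(Mul(Add(d, 0), d), Pow(94, -1))) = Mul(Rational(-1, 8), Mul(Mul(d, d), Rational(1, 94))) = Mul(Rational(-1, 8), Mul(Pow(d, 2), Rational(1, 94))) = Mul(Rational(-1, 8), Mul(Rational(1, 94), Pow(d, 2))) = Mul(Rational(-1, 752), Pow(d, 2)))
Add(Function('D')(Add(-54, 16)), v) = Add(Mul(Rational(-1, 752), Pow(Add(-54, 16), 2)), 16453) = Add(Mul(Rational(-1, 752), Pow(-38, 2)), 16453) = Add(Mul(Rational(-1, 752), 1444), 16453) = Add(Rational(-361, 188), 16453) = Rational(3092803, 188)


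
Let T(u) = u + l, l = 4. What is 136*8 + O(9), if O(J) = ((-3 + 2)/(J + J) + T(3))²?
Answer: 368137/324 ≈ 1136.2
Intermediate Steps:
T(u) = 4 + u (T(u) = u + 4 = 4 + u)
O(J) = (7 - 1/(2*J))² (O(J) = ((-3 + 2)/(J + J) + (4 + 3))² = (-1/(2*J) + 7)² = (7 - 1/(2*J))²)
136*8 + O(9) = 136*8 + (¼)*(-1 + 14*9)²/9² = 1088 + (¼)*(1/81)*(-1 + 126)² = 1088 + (¼)*(1/81)*125² = 1088 + (¼)*(1/81)*15625 = 1088 + 15625/324 = 368137/324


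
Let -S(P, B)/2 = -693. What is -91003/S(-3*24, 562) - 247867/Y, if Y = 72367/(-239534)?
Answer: 7480345629037/9118242 ≈ 8.2037e+5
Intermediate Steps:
Y = -72367/239534 (Y = 72367*(-1/239534) = -72367/239534 ≈ -0.30212)
S(P, B) = 1386 (S(P, B) = -2*(-693) = 1386)
-91003/S(-3*24, 562) - 247867/Y = -91003/1386 - 247867/(-72367/239534) = -91003*1/1386 - 247867*(-239534/72367) = -8273/126 + 59372573978/72367 = 7480345629037/9118242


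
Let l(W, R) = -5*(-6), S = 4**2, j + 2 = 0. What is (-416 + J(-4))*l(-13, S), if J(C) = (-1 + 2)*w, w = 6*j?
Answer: -12840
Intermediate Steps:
j = -2 (j = -2 + 0 = -2)
w = -12 (w = 6*(-2) = -12)
S = 16
J(C) = -12 (J(C) = (-1 + 2)*(-12) = 1*(-12) = -12)
l(W, R) = 30
(-416 + J(-4))*l(-13, S) = (-416 - 12)*30 = -428*30 = -12840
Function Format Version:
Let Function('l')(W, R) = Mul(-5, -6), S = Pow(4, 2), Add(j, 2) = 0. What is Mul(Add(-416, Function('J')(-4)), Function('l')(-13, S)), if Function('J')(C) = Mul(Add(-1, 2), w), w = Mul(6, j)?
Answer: -12840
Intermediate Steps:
j = -2 (j = Add(-2, 0) = -2)
w = -12 (w = Mul(6, -2) = -12)
S = 16
Function('J')(C) = -12 (Function('J')(C) = Mul(Add(-1, 2), -12) = Mul(1, -12) = -12)
Function('l')(W, R) = 30
Mul(Add(-416, Function('J')(-4)), Function('l')(-13, S)) = Mul(Add(-416, -12), 30) = Mul(-428, 30) = -12840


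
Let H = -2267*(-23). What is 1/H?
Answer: 1/52141 ≈ 1.9179e-5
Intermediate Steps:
H = 52141
1/H = 1/52141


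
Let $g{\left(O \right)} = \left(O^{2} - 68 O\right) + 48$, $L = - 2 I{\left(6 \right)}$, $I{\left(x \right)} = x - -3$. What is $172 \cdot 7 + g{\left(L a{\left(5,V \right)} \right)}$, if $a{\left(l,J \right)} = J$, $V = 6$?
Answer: $20260$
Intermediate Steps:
$I{\left(x \right)} = 3 + x$ ($I{\left(x \right)} = x + 3 = 3 + x$)
$L = -18$ ($L = - 2 \left(3 + 6\right) = \left(-2\right) 9 = -18$)
$g{\left(O \right)} = 48 + O^{2} - 68 O$
$172 \cdot 7 + g{\left(L a{\left(5,V \right)} \right)} = 172 \cdot 7 + \left(48 + \left(\left(-18\right) 6\right)^{2} - 68 \left(\left(-18\right) 6\right)\right) = 1204 + \left(48 + \left(-108\right)^{2} - -7344\right) = 1204 + \left(48 + 11664 + 7344\right) = 1204 + 19056 = 20260$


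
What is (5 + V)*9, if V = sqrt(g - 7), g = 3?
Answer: 45 + 18*I ≈ 45.0 + 18.0*I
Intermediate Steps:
V = 2*I (V = sqrt(3 - 7) = sqrt(-4) = 2*I ≈ 2.0*I)
(5 + V)*9 = (5 + 2*I)*9 = 45 + 18*I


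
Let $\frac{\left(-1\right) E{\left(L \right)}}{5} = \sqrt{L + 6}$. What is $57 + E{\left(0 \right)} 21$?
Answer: $57 - 105 \sqrt{6} \approx -200.2$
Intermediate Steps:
$E{\left(L \right)} = - 5 \sqrt{6 + L}$ ($E{\left(L \right)} = - 5 \sqrt{L + 6} = - 5 \sqrt{6 + L}$)
$57 + E{\left(0 \right)} 21 = 57 + - 5 \sqrt{6 + 0} \cdot 21 = 57 + - 5 \sqrt{6} \cdot 21 = 57 - 105 \sqrt{6}$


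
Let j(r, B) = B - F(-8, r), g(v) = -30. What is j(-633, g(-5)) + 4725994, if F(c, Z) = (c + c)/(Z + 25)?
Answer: 179586631/38 ≈ 4.7260e+6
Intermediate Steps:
F(c, Z) = 2*c/(25 + Z) (F(c, Z) = (2*c)/(25 + Z) = 2*c/(25 + Z))
j(r, B) = B + 16/(25 + r) (j(r, B) = B - 2*(-8)/(25 + r) = B - (-16)/(25 + r) = B + 16/(25 + r))
j(-633, g(-5)) + 4725994 = (16 - 30*(25 - 633))/(25 - 633) + 4725994 = (16 - 30*(-608))/(-608) + 4725994 = -(16 + 18240)/608 + 4725994 = -1/608*18256 + 4725994 = -1141/38 + 4725994 = 179586631/38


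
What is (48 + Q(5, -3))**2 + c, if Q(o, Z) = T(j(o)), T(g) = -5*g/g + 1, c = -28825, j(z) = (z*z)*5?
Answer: -26889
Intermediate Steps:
j(z) = 5*z**2 (j(z) = z**2*5 = 5*z**2)
T(g) = -4 (T(g) = -5*1 + 1 = -5 + 1 = -4)
Q(o, Z) = -4
(48 + Q(5, -3))**2 + c = (48 - 4)**2 - 28825 = 44**2 - 28825 = 1936 - 28825 = -26889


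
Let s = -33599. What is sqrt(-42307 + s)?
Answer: 3*I*sqrt(8434) ≈ 275.51*I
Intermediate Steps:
sqrt(-42307 + s) = sqrt(-42307 - 33599) = sqrt(-75906) = 3*I*sqrt(8434)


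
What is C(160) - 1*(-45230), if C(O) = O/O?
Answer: 45231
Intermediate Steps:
C(O) = 1
C(160) - 1*(-45230) = 1 - 1*(-45230) = 1 + 45230 = 45231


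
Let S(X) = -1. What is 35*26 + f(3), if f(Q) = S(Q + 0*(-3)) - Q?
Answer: 906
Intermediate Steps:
f(Q) = -1 - Q
35*26 + f(3) = 35*26 + (-1 - 1*3) = 910 + (-1 - 3) = 910 - 4 = 906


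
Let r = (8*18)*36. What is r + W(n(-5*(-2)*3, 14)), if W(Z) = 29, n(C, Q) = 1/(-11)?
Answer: 5213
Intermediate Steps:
n(C, Q) = -1/11
r = 5184 (r = 144*36 = 5184)
r + W(n(-5*(-2)*3, 14)) = 5184 + 29 = 5213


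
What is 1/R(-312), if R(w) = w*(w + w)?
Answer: 1/194688 ≈ 5.1364e-6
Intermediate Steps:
R(w) = 2*w² (R(w) = w*(2*w) = 2*w²)
1/R(-312) = 1/(2*(-312)²) = 1/(2*97344) = 1/194688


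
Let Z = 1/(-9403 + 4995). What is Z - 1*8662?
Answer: -38182097/4408 ≈ -8662.0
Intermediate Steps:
Z = -1/4408 (Z = 1/(-4408) = -1/4408 ≈ -0.00022686)
Z - 1*8662 = -1/4408 - 1*8662 = -1/4408 - 8662 = -38182097/4408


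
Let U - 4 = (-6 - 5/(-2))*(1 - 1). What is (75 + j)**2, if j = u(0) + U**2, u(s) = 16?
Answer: 11449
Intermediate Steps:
U = 4 (U = 4 + (-6 - 5/(-2))*(1 - 1) = 4 + (-6 - 5*(-1/2))*0 = 4 + (-6 + 5/2)*0 = 4 - 7/2*0 = 4 + 0 = 4)
j = 32 (j = 16 + 4**2 = 16 + 16 = 32)
(75 + j)**2 = (75 + 32)**2 = 107**2 = 11449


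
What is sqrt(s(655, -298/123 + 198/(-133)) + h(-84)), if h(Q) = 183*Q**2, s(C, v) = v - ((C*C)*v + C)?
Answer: sqrt(52513588729)/133 ≈ 1723.0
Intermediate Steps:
s(C, v) = v - C - v*C**2 (s(C, v) = v - (C**2*v + C) = v - (v*C**2 + C) = v - (C + v*C**2) = v + (-C - v*C**2) = v - C - v*C**2)
sqrt(s(655, -298/123 + 198/(-133)) + h(-84)) = sqrt(((-298/123 + 198/(-133)) - 1*655 - 1*(-298/123 + 198/(-133))*655**2) + 183*(-84)**2) = sqrt(((-298*1/123 + 198*(-1/133)) - 655 - 1*(-298*1/123 + 198*(-1/133))*429025) + 183*7056) = sqrt(((-298/123 - 198/133) - 655 - 1*(-298/123 - 198/133)*429025) + 1291248) = sqrt((-63988/16359 - 655 - 1*(-63988/16359)*429025) + 1291248) = sqrt((-63988/16359 - 655 + 27452451700/16359) + 1291248) = sqrt(223103029/133 + 1291248) = sqrt(394839013/133) = sqrt(52513588729)/133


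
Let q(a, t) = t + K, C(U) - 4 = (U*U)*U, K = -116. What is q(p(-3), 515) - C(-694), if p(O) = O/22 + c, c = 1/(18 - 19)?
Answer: 334255779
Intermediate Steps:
c = -1 (c = 1/(-1) = -1)
p(O) = -1 + O/22 (p(O) = O/22 - 1 = -1 + O/22)
C(U) = 4 + U**3 (C(U) = 4 + (U*U)*U = 4 + U**2*U = 4 + U**3)
q(a, t) = -116 + t (q(a, t) = t - 116 = -116 + t)
q(p(-3), 515) - C(-694) = (-116 + 515) - (4 + (-694)**3) = 399 - (4 - 334255384) = 399 - 1*(-334255380) = 399 + 334255380 = 334255779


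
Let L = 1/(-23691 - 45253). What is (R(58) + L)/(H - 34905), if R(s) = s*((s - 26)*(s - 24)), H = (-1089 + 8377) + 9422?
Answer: -870128435/250887216 ≈ -3.4682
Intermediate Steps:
H = 16710 (H = 7288 + 9422 = 16710)
L = -1/68944 (L = 1/(-68944) = -1/68944 ≈ -1.4505e-5)
R(s) = s*(-26 + s)*(-24 + s) (R(s) = s*((-26 + s)*(-24 + s)) = s*(-26 + s)*(-24 + s))
(R(58) + L)/(H - 34905) = (58*(624 + 58² - 50*58) - 1/68944)/(16710 - 34905) = (58*(624 + 3364 - 2900) - 1/68944)/(-18195) = (58*1088 - 1/68944)*(-1/18195) = (63104 - 1/68944)*(-1/18195) = (4350642175/68944)*(-1/18195) = -870128435/250887216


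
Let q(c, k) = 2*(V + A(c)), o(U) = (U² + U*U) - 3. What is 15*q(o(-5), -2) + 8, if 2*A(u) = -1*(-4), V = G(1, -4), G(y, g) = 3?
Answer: 158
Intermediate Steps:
V = 3
A(u) = 2 (A(u) = (-1*(-4))/2 = (½)*4 = 2)
o(U) = -3 + 2*U² (o(U) = (U² + U²) - 3 = 2*U² - 3 = -3 + 2*U²)
q(c, k) = 10 (q(c, k) = 2*(3 + 2) = 2*5 = 10)
15*q(o(-5), -2) + 8 = 15*10 + 8 = 150 + 8 = 158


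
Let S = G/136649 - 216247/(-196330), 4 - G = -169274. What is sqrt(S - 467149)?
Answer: 3*I*sqrt(37359150067160039015538310)/26828298170 ≈ 683.48*I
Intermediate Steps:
G = 169278 (G = 4 - 1*(-169274) = 4 + 169274 = 169278)
S = 62784286043/26828298170 (S = 169278/136649 - 216247/(-196330) = 169278*(1/136649) - 216247*(-1/196330) = 169278/136649 + 216247/196330 = 62784286043/26828298170 ≈ 2.3402)
sqrt(S - 467149) = sqrt(62784286043/26828298170 - 467149) = sqrt(-12532749877531287/26828298170) = 3*I*sqrt(37359150067160039015538310)/26828298170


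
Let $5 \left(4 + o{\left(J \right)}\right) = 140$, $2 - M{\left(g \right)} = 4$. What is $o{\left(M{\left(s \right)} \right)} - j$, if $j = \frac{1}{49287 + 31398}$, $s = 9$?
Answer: $\frac{1936439}{80685} \approx 24.0$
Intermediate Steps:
$M{\left(g \right)} = -2$ ($M{\left(g \right)} = 2 - 4 = -2$)
$o{\left(J \right)} = 24$ ($o{\left(J \right)} = -4 + \frac{1}{5} \cdot 140 = -4 + 28 = 24$)
$j = \frac{1}{80685} \approx 1.2394 \cdot 10^{-5}$
$o{\left(M{\left(s \right)} \right)} - j = 24 - \frac{1}{80685} = \frac{1936439}{80685}$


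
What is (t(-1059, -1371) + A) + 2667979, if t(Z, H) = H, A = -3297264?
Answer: -630656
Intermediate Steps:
(t(-1059, -1371) + A) + 2667979 = (-1371 - 3297264) + 2667979 = -3298635 + 2667979 = -630656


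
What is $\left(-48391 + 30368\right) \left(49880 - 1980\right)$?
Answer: $-863301700$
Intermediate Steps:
$\left(-48391 + 30368\right) \left(49880 - 1980\right) = \left(-18023\right) 47900 = -863301700$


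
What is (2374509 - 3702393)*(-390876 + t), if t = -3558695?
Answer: 5244572137764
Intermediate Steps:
(2374509 - 3702393)*(-390876 + t) = (2374509 - 3702393)*(-390876 - 3558695) = -1327884*(-3949571) = 5244572137764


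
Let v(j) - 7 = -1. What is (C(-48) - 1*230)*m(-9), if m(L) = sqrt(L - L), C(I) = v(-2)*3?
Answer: 0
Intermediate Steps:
v(j) = 6 (v(j) = 7 - 1 = 6)
C(I) = 18 (C(I) = 6*3 = 18)
m(L) = 0 (m(L) = sqrt(0) = 0)
(C(-48) - 1*230)*m(-9) = (18 - 1*230)*0 = (18 - 230)*0 = -212*0 = 0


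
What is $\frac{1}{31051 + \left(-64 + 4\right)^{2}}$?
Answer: $\frac{1}{34651} \approx 2.8859 \cdot 10^{-5}$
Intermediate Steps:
$\frac{1}{31051 + \left(-64 + 4\right)^{2}} = \frac{1}{31051 + \left(-60\right)^{2}} = \frac{1}{31051 + 3600} = \frac{1}{34651}$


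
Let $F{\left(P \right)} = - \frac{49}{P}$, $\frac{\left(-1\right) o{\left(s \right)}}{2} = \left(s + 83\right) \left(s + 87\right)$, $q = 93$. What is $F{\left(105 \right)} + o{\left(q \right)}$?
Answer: $- \frac{950407}{15} \approx -63360.0$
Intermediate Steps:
$o{\left(s \right)} = - 2 \left(83 + s\right) \left(87 + s\right)$ ($o{\left(s \right)} = - 2 \left(s + 83\right) \left(s + 87\right) = - 2 \left(83 + s\right) \left(87 + s\right)$)
$F{\left(105 \right)} + o{\left(q \right)} = - \frac{49}{105} - \left(46062 + 17298\right) = \left(-49\right) \frac{1}{105} - 63360 = - \frac{7}{15} - 63360 = - \frac{950407}{15}$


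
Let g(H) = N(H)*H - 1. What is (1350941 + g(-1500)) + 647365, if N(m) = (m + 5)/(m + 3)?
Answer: 996406695/499 ≈ 1.9968e+6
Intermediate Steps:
N(m) = (5 + m)/(3 + m)
g(H) = -1 + H*(5 + H)/(3 + H) (g(H) = ((5 + H)/(3 + H))*H - 1 = H*(5 + H)/(3 + H) - 1 = -1 + H*(5 + H)/(3 + H))
(1350941 + g(-1500)) + 647365 = (1350941 + (-3 - 1*(-1500) - 1500*(5 - 1500))/(3 - 1500)) + 647365 = (1350941 + (-3 + 1500 - 1500*(-1495))/(-1497)) + 647365 = (1350941 - (-3 + 1500 + 2242500)/1497) + 647365 = (1350941 - 1/1497*2243997) + 647365 = (1350941 - 747999/499) + 647365 = 673371560/499 + 647365 = 996406695/499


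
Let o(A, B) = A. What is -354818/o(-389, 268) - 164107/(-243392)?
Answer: 86423700279/94679488 ≈ 912.80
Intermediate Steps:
-354818/o(-389, 268) - 164107/(-243392) = -354818/(-389) - 164107/(-243392) = -354818*(-1/389) - 164107*(-1/243392) = 354818/389 + 164107/243392 = 86423700279/94679488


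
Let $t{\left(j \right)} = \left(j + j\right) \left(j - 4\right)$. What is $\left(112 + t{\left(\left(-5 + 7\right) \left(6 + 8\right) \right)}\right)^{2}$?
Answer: $2119936$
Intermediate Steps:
$t{\left(j \right)} = 2 j \left(-4 + j\right)$
$\left(112 + t{\left(\left(-5 + 7\right) \left(6 + 8\right) \right)}\right)^{2} = \left(112 + 2 \left(-5 + 7\right) \left(6 + 8\right) \left(-4 + \left(-5 + 7\right) \left(6 + 8\right)\right)\right)^{2} = \left(112 + 2 \cdot 2 \cdot 14 \left(-4 + 2 \cdot 14\right)\right)^{2} = \left(112 + 2 \cdot 28 \left(-4 + 28\right)\right)^{2} = \left(112 + 2 \cdot 28 \cdot 24\right)^{2} = \left(112 + 1344\right)^{2} = 1456^{2} = 2119936$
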